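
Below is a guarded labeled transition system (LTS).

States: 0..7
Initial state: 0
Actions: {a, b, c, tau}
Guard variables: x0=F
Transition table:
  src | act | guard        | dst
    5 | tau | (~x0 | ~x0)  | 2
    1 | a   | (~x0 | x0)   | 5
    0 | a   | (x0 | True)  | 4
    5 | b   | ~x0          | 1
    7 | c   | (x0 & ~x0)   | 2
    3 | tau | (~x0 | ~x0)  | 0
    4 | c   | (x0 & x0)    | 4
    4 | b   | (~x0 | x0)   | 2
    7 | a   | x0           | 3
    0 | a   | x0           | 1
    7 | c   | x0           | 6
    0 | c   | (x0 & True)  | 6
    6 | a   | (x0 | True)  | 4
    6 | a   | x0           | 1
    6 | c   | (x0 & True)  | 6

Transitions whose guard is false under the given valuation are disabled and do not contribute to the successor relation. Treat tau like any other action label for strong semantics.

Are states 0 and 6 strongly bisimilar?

Compute ~ classes (split until stable):
  round 0: {{0,1,2,3,4,5,6,7}}
  round 1: {{0,1,6},{2,7},{3},{4},{5}}
  round 2: {{0,6},{1},{2,7},{3},{4},{5}}
6 equivalence class(es) (converged in 3)
[0]={0,6}  [6]={0,6}

Answer: BISIMILAR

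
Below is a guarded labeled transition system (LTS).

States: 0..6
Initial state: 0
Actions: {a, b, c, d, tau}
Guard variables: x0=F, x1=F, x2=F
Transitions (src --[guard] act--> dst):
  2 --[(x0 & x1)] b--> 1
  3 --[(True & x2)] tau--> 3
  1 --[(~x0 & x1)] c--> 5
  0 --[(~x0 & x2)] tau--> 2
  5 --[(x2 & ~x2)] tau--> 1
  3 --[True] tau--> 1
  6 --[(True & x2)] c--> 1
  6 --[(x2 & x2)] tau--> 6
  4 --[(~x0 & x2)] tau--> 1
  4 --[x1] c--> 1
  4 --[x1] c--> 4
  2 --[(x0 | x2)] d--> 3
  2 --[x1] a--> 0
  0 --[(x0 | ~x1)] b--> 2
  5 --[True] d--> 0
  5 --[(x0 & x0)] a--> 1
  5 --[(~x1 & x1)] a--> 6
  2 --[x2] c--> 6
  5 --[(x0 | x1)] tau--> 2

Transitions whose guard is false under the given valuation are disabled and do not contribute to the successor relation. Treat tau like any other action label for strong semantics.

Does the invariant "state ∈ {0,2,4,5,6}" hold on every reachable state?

Answer: INVARIANT HOLDS

Working:
Inv-set: {0,2,4,5,6}
Reach set: {0,2}
  0: ok
  2: ok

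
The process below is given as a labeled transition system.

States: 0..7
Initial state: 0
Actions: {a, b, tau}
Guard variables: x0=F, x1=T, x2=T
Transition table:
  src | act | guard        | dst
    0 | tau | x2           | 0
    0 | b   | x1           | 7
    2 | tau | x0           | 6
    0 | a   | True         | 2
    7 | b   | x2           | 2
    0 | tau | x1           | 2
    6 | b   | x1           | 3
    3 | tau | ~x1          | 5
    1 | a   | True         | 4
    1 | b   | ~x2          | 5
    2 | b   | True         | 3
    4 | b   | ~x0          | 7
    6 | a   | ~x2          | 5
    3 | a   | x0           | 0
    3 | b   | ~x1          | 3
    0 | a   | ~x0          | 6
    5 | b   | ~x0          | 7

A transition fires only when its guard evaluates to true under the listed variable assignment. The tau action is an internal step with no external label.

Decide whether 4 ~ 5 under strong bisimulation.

Answer: BISIMILAR

Trace:
Bisimulation quotient by refinement:
  P[0] = {{0,1,2,3,4,5,6,7}}
  P[1] = {{0},{1},{2,4,5,6,7},{3}}
  P[2] = {{0},{1},{2,6},{3},{4,5,7}}
  P[3] = {{0},{1},{2,6},{3},{4,5},{7}}
Fixed point at round 4; 6 class(es).
[4]={4,5}  [5]={4,5}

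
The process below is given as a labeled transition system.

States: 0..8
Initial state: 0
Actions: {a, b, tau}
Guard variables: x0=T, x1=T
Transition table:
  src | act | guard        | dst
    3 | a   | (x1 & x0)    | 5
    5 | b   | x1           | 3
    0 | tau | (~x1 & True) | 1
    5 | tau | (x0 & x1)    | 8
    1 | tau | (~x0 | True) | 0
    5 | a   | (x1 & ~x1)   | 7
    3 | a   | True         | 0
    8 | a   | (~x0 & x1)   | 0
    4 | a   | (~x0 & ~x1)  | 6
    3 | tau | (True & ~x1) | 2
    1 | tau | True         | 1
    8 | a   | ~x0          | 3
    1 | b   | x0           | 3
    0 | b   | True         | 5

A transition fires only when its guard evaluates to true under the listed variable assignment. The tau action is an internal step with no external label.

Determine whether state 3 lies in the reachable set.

Answer: REACHABLE

Analysis:
After dropping false guards: 8 live edges.
L0 = {0}
L1 = {5}  total {0,5}
L2 = {3,8}  total {0,3,5,8}
R = {0,3,5,8}
witness 3: b·b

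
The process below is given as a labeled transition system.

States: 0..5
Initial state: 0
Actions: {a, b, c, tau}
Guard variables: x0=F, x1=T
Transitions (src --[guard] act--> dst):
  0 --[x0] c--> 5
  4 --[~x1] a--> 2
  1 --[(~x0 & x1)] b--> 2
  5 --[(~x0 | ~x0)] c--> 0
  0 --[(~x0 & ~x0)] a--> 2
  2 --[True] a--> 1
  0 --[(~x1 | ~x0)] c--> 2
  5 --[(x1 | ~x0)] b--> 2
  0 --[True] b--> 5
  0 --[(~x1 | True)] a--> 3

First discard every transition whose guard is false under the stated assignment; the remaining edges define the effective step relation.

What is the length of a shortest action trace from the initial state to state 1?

Answer: 2

Trace:
Layered search for 1:
  depth 0: {0}
  depth 1: {2,3,5}
  depth 2: {1}
first hit 1 at d=2 via a·a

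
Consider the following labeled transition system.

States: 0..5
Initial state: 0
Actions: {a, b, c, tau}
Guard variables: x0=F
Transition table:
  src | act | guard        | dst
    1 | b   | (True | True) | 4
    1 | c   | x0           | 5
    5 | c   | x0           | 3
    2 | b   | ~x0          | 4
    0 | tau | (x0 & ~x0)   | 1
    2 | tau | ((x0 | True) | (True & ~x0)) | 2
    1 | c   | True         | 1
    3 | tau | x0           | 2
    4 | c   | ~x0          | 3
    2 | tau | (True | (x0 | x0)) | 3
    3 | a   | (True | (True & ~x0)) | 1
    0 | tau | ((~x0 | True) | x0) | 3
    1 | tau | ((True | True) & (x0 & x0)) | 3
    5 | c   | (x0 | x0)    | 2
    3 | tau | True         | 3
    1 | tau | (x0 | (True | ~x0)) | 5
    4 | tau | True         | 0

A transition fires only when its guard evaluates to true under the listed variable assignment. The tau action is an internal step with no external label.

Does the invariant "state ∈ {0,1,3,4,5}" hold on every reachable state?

Safe = {0,1,3,4,5}
R = {0,1,3,4,5}
  0: ok
  1: ok
  3: ok
  4: ok
  5: ok

Answer: INVARIANT HOLDS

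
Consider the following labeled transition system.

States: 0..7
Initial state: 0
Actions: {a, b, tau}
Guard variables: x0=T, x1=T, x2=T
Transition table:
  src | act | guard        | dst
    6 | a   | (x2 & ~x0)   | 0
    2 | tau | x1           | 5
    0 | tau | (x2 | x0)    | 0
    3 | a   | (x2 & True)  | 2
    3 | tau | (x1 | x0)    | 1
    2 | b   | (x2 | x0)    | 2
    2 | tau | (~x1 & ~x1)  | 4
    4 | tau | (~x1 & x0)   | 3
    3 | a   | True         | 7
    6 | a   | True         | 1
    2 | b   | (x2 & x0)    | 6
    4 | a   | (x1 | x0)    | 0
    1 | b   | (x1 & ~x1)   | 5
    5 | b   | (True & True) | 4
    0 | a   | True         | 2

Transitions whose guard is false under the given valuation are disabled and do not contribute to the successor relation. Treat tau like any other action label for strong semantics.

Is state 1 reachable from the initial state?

11 transition(s) survive guard evaluation.
depth 0: {0}
depth 1: {2}  cumulative {0,2}
depth 2: {5,6}  cumulative {0,2,5,6}
depth 3: {1,4}  cumulative {0,1,2,4,5,6}
Reach set: {0,1,2,4,5,6}
witness 1: a·b·a

Answer: REACHABLE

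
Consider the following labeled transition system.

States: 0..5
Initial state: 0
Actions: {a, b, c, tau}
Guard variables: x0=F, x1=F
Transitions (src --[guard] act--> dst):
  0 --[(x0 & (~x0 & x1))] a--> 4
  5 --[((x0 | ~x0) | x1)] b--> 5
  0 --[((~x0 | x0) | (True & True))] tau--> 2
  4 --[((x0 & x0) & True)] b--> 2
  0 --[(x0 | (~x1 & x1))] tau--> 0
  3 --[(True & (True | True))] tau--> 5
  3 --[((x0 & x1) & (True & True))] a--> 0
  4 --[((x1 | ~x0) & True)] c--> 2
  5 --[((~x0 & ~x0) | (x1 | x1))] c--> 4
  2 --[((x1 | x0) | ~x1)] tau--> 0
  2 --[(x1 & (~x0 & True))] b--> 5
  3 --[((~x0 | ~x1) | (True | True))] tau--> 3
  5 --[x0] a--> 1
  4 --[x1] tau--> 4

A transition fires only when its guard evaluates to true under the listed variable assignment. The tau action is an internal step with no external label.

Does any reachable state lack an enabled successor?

R = {0,2}
  0: tau→2  [1 out]
  2: tau→0  [1 out]

Answer: DEADLOCK-FREE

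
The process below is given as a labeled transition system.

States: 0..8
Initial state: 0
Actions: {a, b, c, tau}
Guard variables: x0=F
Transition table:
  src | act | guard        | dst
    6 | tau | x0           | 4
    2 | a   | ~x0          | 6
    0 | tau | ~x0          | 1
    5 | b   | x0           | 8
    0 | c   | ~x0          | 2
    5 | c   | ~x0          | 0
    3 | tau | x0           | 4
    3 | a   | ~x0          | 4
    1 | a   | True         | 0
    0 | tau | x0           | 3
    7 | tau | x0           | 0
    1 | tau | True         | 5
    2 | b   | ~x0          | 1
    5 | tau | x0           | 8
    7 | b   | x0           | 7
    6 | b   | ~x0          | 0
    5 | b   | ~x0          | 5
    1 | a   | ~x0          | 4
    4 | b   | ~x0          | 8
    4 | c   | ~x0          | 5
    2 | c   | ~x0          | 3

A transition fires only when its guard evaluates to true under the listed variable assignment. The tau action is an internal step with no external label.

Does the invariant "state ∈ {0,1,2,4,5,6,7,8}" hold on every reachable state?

Safe = {0,1,2,4,5,6,7,8}
Reachable = {0,1,2,3,4,5,6,8}
  0: safe
  1: safe
  2: safe
  3: outside
  4: safe
  5: safe
  6: safe
  8: safe
counterexample path to 3: c·c

Answer: INVARIANT VIOLATED at state 3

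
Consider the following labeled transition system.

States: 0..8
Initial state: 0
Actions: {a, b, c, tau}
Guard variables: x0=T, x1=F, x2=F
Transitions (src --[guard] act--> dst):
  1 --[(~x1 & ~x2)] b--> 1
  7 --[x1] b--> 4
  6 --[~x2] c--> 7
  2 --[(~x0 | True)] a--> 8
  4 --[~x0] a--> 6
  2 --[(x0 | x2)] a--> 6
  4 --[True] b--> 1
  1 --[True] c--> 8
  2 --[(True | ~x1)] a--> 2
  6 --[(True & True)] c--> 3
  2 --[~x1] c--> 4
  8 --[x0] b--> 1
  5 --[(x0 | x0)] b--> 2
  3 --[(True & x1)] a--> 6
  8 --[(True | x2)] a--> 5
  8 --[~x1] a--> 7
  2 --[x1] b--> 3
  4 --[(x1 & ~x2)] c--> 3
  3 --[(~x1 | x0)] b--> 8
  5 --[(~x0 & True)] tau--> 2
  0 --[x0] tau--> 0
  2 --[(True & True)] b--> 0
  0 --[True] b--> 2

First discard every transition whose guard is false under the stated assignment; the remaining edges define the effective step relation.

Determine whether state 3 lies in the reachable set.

17 transition(s) survive guard evaluation.
depth 0: {0}
depth 1: {2}  total {0,2}
depth 2: {4,6,8}  total {0,2,4,6,8}
depth 3: {1,3,5,7}  total {0,1,2,3,4,5,6,7,8}
Reach set: {0,1,2,3,4,5,6,7,8}
Path to 3: b·a·c

Answer: REACHABLE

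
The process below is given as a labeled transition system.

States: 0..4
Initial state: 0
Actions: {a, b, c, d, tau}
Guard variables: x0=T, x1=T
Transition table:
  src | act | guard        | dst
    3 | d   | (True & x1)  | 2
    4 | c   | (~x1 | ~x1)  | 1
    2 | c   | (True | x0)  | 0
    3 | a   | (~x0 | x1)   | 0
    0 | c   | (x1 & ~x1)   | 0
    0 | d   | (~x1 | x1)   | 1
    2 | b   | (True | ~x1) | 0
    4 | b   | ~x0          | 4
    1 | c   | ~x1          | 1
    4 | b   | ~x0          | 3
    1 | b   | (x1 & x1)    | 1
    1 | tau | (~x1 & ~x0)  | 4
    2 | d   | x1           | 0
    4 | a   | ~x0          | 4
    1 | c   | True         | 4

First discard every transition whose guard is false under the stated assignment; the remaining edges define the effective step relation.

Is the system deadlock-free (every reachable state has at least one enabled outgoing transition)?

Reach set: {0,1,4}
  0: d→1  [1 exit(s)]
  1: b→1  c→4  [2 exit(s)]
  4: ∅  [deadlock]
Path to 4: d·c

Answer: DEADLOCK at state 4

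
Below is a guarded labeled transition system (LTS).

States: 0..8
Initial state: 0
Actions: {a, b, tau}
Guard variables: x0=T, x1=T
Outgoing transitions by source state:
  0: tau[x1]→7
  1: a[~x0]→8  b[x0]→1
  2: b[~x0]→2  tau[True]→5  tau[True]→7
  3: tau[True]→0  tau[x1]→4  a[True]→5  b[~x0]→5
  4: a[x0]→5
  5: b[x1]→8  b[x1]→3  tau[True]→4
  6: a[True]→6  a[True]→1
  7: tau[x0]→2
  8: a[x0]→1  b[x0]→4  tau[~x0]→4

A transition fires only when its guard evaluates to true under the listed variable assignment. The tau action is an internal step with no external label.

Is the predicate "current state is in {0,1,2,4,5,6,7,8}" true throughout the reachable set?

Safe = {0,1,2,4,5,6,7,8}
Reach set: {0,1,2,3,4,5,7,8}
  0: ✓
  1: ✓
  2: ✓
  3: VIOLATES
  4: ✓
  5: ✓
  7: ✓
  8: ✓
reach 3 via tau·tau·tau·b — violates

Answer: INVARIANT VIOLATED at state 3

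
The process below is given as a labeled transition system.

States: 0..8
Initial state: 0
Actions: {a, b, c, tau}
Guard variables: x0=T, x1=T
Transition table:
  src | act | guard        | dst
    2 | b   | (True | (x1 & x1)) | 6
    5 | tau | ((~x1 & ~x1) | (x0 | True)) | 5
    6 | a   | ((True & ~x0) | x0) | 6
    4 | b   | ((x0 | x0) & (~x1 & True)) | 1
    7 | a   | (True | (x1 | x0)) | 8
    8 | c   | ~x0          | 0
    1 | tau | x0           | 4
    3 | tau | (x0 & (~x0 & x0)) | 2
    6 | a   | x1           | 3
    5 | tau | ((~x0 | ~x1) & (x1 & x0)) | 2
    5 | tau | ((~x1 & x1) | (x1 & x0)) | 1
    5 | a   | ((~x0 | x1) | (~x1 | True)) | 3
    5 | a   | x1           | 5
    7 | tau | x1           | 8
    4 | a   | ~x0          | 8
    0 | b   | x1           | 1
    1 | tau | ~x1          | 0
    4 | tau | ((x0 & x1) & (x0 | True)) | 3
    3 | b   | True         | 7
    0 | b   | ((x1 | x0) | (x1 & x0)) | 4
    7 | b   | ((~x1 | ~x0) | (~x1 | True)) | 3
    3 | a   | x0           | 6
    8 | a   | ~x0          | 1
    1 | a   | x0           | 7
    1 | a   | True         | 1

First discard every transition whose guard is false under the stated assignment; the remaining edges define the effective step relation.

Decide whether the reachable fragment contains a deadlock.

Answer: DEADLOCK at state 8

Trace:
Reach set: {0,1,3,4,6,7,8}
  0: b→1  b→4  [deg 2]
  1: a→1  a→7  tau→4  [deg 3]
  3: a→6  b→7  [deg 2]
  4: tau→3  [deg 1]
  6: a→3  a→6  [deg 2]
  7: a→8  b→3  tau→8  [deg 3]
  8: ∅  [deadlock]
Path to 8: b·a·a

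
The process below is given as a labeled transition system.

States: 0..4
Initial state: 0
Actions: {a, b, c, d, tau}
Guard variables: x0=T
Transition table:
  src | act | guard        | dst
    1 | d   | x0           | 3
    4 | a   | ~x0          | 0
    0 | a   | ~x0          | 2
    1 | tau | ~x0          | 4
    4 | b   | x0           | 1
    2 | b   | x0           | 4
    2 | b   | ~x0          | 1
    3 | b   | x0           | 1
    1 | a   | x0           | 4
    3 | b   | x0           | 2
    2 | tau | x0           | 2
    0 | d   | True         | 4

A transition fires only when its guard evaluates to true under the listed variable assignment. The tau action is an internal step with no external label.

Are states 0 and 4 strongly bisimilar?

Refine partition for ~:
  round 0: {{0,1,2,3,4}}
  round 1: {{0},{1},{2},{3,4}}
  round 2: {{0},{1},{2},{3},{4}}
Fixed point at round 3; 5 class(es).
0∈{0}, 4∈{4}

Answer: NOT BISIMILAR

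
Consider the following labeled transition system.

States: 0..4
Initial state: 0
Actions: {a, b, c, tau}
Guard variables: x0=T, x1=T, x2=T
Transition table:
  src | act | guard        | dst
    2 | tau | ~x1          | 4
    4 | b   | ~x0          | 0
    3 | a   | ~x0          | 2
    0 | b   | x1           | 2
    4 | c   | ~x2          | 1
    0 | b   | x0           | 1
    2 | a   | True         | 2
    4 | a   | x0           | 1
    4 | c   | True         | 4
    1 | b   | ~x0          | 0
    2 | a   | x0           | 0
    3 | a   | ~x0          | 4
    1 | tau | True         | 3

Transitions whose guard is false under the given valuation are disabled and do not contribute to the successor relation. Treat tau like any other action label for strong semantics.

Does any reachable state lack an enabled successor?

Reachable = {0,1,2,3}
  0: b→1  b→2  [2 exit(s)]
  1: tau→3  [1 exit(s)]
  2: a→0  a→2  [2 exit(s)]
  3: ∅  [no exit]
trace reaching 3: b·tau

Answer: DEADLOCK at state 3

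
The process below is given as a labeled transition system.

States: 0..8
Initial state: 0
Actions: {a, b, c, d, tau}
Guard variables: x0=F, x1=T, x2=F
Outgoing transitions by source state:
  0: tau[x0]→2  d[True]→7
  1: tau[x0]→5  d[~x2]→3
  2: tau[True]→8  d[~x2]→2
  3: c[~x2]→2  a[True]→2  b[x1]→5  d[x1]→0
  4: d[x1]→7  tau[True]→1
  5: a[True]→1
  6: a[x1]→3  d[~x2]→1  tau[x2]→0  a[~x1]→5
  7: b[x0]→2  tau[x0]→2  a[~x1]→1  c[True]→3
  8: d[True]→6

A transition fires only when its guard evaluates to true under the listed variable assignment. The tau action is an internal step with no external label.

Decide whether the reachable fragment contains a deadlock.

Reachable = {0,1,2,3,5,6,7,8}
  0: d→7  [deg 1]
  1: d→3  [deg 1]
  2: d→2  tau→8  [deg 2]
  3: a→2  b→5  c→2  d→0  [deg 4]
  5: a→1  [deg 1]
  6: a→3  d→1  [deg 2]
  7: c→3  [deg 1]
  8: d→6  [deg 1]

Answer: DEADLOCK-FREE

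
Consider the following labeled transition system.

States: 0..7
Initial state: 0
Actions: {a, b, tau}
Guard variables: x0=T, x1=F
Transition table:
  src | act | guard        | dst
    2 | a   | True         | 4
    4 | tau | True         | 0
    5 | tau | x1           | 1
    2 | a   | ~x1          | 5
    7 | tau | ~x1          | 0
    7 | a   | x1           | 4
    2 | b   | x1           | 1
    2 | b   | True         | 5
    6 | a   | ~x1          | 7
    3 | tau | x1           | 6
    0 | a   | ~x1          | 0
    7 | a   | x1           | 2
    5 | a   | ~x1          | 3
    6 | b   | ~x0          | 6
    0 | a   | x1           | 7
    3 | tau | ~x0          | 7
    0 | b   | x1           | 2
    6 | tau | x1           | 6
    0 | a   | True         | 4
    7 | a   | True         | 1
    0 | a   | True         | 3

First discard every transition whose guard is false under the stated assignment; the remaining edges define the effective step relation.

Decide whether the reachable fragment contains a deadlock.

Answer: DEADLOCK at state 3

Analysis:
Reachable = {0,3,4}
  0: a→0  a→3  a→4  [deg 3]
  3: ∅  [STUCK]
  4: tau→0  [deg 1]
witness 3: a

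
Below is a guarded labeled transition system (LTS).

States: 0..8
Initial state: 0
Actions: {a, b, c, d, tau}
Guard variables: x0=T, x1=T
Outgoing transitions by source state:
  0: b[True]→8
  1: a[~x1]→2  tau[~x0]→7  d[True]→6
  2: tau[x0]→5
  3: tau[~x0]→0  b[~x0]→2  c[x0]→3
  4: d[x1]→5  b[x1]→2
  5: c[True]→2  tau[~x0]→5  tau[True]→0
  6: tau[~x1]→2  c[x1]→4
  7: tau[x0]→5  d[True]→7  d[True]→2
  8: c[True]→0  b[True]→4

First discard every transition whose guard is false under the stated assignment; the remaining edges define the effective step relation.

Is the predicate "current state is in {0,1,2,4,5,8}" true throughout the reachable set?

Answer: INVARIANT HOLDS

Analysis:
Safe = {0,1,2,4,5,8}
R = {0,2,4,5,8}
  0: safe
  2: safe
  4: safe
  5: safe
  8: safe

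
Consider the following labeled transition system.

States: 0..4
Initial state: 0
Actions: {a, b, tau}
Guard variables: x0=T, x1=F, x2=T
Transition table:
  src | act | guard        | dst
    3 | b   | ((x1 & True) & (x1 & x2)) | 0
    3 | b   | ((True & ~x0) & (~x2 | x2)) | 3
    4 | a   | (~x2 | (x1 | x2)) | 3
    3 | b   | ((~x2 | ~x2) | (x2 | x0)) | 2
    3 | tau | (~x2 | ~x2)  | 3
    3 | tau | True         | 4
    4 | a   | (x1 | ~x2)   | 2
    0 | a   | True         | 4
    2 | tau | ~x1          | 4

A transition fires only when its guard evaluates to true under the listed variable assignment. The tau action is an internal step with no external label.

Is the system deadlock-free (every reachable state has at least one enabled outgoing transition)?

Answer: DEADLOCK-FREE

Trace:
Reach set: {0,2,3,4}
  0: a→4  [1 out]
  2: tau→4  [1 out]
  3: b→2  tau→4  [2 out]
  4: a→3  [1 out]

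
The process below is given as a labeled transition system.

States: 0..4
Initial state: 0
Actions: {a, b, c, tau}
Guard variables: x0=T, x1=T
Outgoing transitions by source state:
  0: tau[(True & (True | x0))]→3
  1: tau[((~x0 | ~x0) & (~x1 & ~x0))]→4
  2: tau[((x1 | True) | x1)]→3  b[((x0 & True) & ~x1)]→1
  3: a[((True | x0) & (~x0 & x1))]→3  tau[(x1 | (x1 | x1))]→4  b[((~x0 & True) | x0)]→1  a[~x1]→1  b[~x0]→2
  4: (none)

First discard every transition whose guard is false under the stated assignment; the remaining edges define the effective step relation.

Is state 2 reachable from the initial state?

4 transition(s) survive guard evaluation.
Layer 0: {0}
Layer 1: {3}  now seen {0,3}
Layer 2: {1,4}  now seen {0,1,3,4}
Reachable = {0,1,3,4}

Answer: UNREACHABLE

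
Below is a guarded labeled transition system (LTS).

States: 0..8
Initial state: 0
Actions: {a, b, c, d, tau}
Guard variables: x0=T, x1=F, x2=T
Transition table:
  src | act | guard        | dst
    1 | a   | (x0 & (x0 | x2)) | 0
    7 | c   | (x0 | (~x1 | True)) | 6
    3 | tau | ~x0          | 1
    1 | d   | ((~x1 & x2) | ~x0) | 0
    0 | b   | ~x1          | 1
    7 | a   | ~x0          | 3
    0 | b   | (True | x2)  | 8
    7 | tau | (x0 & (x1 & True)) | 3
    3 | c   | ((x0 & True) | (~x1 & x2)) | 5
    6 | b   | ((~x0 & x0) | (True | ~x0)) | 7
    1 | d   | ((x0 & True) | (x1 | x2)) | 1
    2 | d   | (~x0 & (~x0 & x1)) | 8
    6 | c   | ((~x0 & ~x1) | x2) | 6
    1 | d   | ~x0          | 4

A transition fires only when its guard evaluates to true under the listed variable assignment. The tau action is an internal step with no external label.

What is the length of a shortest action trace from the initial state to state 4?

Answer: UNREACHABLE

Analysis:
Layered search for 4:
  L0 = {0}
  L1 = {1,8}
4 never appears.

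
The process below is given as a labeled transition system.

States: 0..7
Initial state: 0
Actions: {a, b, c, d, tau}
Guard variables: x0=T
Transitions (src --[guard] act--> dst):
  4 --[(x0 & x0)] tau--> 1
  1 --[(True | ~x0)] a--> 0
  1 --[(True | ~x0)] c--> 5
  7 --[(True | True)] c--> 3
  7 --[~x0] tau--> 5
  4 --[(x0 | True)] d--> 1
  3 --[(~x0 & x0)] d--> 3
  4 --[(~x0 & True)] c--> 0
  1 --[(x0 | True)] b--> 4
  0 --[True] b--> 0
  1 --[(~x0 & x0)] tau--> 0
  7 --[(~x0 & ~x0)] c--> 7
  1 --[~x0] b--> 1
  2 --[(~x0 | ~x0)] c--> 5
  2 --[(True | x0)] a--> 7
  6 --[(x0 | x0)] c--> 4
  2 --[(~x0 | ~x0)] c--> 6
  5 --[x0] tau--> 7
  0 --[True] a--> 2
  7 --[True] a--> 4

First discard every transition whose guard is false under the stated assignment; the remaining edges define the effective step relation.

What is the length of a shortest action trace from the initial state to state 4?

BFS to 4:
  L0 = {0}
  L1 = {2}
  L2 = {7}
  L3 = {3,4}
depth(4)=3, e.g. a·a·a

Answer: 3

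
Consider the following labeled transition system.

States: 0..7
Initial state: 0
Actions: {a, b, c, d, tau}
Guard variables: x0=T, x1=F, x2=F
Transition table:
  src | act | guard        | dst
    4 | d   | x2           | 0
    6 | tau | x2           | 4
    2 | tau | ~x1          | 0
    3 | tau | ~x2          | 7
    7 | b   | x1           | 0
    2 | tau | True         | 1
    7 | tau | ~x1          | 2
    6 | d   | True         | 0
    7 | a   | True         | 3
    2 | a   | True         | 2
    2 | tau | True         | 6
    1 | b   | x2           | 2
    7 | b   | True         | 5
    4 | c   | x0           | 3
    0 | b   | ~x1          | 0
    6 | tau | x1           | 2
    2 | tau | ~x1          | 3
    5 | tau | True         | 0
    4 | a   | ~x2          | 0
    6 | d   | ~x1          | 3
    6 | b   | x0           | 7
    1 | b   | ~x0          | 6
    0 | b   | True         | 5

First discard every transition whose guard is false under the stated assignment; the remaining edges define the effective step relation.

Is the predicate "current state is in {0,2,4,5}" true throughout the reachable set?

Safe = {0,2,4,5}
R = {0,5}
  0: ✓
  5: ✓

Answer: INVARIANT HOLDS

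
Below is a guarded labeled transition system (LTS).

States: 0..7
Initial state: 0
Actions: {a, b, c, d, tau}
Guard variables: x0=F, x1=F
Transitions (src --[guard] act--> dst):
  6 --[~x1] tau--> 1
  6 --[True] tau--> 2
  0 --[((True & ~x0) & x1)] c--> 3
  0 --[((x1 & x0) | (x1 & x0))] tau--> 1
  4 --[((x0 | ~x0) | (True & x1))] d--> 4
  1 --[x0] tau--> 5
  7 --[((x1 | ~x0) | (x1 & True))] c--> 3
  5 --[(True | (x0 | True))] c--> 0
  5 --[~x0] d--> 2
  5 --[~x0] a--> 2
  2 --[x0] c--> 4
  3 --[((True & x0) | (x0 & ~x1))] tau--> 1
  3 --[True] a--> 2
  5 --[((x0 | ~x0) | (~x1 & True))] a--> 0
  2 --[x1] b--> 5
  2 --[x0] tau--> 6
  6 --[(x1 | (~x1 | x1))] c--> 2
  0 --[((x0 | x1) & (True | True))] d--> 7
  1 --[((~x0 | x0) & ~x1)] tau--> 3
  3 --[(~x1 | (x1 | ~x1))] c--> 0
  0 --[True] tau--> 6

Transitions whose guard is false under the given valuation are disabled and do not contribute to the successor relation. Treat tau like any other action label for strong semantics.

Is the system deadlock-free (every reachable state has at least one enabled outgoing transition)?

Answer: DEADLOCK at state 2

Trace:
Reach set: {0,1,2,3,6}
  0: tau→6  [1 out]
  1: tau→3  [1 out]
  2: ∅  [STUCK]
  3: a→2  c→0  [2 out]
  6: c→2  tau→1  tau→2  [3 out]
Path to 2: tau·tau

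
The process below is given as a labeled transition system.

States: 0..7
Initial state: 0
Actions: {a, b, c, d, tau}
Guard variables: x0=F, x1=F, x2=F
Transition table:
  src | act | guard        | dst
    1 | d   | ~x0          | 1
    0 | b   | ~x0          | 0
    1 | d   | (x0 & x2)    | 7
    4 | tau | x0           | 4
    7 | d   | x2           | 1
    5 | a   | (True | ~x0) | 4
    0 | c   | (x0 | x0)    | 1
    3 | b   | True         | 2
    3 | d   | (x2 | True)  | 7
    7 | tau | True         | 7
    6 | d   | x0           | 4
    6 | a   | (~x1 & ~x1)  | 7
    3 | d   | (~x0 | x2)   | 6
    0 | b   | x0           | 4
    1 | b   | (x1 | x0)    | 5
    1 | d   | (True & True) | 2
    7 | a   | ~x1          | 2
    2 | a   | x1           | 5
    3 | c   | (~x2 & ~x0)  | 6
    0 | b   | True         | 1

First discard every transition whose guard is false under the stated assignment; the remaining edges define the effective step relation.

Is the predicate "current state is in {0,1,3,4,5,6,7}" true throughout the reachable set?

Safe = {0,1,3,4,5,6,7}
Reach set: {0,1,2}
  0: ok
  1: ok
  2: outside
counterexample path to 2: b·d

Answer: INVARIANT VIOLATED at state 2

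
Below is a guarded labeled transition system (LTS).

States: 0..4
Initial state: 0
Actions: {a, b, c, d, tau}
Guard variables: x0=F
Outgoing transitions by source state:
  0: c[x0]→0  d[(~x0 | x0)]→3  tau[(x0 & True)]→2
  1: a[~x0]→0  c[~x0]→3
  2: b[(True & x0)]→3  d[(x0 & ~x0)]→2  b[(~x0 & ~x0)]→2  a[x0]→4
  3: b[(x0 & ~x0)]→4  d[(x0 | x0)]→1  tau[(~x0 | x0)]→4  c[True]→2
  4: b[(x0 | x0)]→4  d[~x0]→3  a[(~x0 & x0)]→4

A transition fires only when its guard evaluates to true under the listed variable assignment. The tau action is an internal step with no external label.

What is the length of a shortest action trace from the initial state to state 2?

BFS to 2:
  depth 0: {0}
  depth 1: {3}
  depth 2: {2,4}
depth(2)=2, e.g. d·c

Answer: 2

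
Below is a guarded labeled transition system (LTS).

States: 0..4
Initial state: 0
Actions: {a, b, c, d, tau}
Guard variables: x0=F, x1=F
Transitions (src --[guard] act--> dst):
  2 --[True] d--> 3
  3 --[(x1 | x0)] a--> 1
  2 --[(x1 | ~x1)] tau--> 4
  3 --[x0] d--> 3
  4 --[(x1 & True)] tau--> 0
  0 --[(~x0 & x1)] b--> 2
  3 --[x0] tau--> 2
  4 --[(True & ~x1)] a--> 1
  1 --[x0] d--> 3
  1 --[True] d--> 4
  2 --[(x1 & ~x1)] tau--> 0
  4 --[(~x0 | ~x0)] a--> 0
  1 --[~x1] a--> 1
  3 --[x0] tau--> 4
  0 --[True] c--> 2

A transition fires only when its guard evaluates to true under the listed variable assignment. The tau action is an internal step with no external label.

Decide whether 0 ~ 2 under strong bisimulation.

Bisimulation quotient by refinement:
  round 0: {{0,1,2,3,4}}
  round 1: {{0},{1},{2},{3},{4}}
5 equivalence class(es) (converged in 2)
0∈{0}, 2∈{2}

Answer: NOT BISIMILAR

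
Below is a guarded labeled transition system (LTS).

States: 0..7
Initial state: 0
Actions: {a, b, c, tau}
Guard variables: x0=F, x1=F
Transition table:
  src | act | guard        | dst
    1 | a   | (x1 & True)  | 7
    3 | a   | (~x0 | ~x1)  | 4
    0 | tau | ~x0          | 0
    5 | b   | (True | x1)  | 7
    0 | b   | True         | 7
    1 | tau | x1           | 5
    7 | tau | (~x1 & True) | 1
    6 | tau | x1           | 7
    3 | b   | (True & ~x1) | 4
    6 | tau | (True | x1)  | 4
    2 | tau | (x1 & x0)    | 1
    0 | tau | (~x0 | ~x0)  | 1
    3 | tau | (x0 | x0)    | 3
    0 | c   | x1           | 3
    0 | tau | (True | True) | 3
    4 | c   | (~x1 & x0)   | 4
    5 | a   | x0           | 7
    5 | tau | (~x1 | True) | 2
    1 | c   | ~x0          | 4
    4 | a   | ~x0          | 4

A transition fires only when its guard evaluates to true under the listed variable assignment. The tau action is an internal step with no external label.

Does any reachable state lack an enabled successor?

Answer: DEADLOCK-FREE

Working:
Reachable = {0,1,3,4,7}
  0: b→7  tau→0  tau→1  tau→3  [4 out]
  1: c→4  [1 out]
  3: a→4  b→4  [2 out]
  4: a→4  [1 out]
  7: tau→1  [1 out]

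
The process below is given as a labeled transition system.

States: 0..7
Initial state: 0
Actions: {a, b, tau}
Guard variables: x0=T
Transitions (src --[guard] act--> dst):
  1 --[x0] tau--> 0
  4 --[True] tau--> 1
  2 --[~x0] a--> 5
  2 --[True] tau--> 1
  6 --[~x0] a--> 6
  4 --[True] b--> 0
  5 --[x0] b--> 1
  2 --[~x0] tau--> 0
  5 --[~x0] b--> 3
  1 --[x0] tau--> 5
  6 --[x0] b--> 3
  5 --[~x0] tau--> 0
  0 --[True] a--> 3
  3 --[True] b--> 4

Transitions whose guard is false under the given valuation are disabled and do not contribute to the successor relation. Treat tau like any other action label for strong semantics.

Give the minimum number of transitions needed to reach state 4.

BFS to 4:
  L0 = {0}
  L1 = {3}
  L2 = {4}
first hit 4 at d=2 via a·b

Answer: 2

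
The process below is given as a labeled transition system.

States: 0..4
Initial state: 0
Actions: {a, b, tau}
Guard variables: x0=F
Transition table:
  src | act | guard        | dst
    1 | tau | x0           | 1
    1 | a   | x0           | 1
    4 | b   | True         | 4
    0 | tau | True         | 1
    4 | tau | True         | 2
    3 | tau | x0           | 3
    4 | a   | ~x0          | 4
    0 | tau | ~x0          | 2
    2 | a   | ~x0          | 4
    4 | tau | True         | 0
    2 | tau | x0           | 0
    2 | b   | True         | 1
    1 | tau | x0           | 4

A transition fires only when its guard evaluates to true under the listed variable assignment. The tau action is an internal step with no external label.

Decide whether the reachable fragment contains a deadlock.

Reachable = {0,1,2,4}
  0: tau→1  tau→2  [2 exit(s)]
  1: ∅  [no exit]
  2: a→4  b→1  [2 exit(s)]
  4: a→4  b→4  tau→0  tau→2  [4 exit(s)]
trace reaching 1: tau

Answer: DEADLOCK at state 1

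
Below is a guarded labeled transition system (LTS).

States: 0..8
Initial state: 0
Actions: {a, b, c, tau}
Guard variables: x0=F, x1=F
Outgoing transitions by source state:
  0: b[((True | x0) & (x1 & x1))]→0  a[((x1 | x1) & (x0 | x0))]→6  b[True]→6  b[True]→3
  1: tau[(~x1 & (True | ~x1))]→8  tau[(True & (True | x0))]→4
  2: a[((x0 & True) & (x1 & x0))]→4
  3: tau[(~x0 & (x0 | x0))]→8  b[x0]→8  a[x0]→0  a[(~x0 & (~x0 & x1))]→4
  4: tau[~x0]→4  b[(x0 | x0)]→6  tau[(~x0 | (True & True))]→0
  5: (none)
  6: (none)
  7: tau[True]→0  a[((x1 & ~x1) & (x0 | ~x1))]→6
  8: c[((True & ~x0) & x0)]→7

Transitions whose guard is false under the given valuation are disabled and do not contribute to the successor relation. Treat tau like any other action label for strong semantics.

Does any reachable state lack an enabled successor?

Answer: DEADLOCK at state 3

Working:
Reachable = {0,3,6}
  0: b→3  b→6  [deg 2]
  3: ∅  [no exit]
  6: ∅  [no exit]
Path to 3: b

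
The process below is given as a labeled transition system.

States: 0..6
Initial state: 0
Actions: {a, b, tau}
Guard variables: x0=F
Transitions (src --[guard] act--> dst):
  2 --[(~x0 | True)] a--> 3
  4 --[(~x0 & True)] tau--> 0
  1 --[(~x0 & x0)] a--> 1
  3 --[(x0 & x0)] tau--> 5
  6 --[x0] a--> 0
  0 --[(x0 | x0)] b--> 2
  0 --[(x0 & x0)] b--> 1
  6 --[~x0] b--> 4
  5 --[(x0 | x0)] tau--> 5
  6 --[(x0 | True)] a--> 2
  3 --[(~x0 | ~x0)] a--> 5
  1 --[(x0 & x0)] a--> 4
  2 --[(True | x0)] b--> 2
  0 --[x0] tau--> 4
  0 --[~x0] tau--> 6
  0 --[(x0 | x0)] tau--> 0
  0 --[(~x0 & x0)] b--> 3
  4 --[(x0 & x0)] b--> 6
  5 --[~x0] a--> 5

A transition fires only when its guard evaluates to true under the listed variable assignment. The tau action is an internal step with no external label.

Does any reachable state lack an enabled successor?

Answer: DEADLOCK-FREE

Working:
Reach set: {0,2,3,4,5,6}
  0: tau→6  [1 out]
  2: a→3  b→2  [2 out]
  3: a→5  [1 out]
  4: tau→0  [1 out]
  5: a→5  [1 out]
  6: a→2  b→4  [2 out]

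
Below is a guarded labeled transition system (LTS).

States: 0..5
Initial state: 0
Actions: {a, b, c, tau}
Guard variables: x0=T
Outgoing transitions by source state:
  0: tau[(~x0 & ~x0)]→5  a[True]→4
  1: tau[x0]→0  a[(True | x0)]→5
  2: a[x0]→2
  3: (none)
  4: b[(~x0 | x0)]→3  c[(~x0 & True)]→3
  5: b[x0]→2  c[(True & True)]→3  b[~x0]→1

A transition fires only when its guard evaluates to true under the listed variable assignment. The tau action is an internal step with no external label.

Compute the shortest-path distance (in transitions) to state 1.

Breadth-first toward 1:
  Layer 0: {0}
  Layer 1: {4}
  Layer 2: {3}
1 never appears.

Answer: UNREACHABLE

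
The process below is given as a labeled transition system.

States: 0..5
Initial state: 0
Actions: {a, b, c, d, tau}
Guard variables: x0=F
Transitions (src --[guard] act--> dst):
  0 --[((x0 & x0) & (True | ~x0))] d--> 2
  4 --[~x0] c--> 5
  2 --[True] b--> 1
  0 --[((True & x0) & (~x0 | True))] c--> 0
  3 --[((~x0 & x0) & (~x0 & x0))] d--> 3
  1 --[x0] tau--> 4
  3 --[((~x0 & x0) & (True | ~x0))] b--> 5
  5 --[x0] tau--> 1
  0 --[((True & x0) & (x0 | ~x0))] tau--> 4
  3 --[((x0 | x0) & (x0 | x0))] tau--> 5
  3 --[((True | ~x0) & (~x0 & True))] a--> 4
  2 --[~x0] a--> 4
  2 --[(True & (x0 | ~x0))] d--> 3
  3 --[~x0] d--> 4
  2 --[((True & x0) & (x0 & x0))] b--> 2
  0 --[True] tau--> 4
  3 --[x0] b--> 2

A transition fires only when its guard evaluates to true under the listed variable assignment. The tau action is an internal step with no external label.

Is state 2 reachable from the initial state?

After dropping false guards: 7 live edges.
depth 0: {0}
depth 1: {4}  now seen {0,4}
depth 2: {5}  now seen {0,4,5}
R = {0,4,5}

Answer: UNREACHABLE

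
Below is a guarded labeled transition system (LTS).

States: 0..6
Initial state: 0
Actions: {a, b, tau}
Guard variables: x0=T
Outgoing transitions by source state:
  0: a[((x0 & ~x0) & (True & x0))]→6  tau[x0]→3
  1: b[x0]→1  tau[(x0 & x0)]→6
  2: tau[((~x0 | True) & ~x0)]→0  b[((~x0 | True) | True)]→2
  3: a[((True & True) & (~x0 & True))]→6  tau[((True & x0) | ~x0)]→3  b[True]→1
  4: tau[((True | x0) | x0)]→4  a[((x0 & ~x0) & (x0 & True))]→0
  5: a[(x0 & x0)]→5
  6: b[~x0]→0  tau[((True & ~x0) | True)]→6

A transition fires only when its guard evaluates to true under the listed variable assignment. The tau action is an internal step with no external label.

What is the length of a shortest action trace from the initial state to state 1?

Answer: 2

Analysis:
Layered search for 1:
  depth 0: {0}
  depth 1: {3}
  depth 2: {1}
first hit 1 at d=2 via tau·b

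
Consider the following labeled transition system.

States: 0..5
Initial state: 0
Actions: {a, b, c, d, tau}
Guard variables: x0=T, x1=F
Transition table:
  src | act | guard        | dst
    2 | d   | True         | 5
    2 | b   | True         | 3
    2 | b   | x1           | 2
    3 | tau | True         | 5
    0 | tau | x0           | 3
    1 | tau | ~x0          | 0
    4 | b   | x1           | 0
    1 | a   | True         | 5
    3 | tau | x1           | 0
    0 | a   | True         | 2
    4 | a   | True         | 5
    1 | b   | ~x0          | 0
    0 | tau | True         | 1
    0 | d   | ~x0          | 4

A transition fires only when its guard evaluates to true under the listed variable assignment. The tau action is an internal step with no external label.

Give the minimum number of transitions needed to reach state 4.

Answer: UNREACHABLE

Working:
BFS to 4:
  L0 = {0}
  L1 = {1,2,3}
  L2 = {5}
4 never appears.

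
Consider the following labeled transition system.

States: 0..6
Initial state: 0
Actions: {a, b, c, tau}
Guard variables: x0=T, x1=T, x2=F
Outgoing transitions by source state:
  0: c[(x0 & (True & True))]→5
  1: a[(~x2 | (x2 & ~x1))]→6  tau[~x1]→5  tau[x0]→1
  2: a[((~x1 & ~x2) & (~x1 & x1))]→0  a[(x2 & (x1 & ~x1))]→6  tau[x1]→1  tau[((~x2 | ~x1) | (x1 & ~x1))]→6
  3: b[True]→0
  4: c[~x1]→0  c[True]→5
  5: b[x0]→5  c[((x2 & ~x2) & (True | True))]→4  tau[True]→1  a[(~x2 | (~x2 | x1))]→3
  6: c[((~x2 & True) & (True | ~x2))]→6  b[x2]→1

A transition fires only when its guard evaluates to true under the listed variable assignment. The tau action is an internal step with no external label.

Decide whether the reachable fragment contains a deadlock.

Answer: DEADLOCK-FREE

Analysis:
Reach set: {0,1,3,5,6}
  0: c→5  [deg 1]
  1: a→6  tau→1  [deg 2]
  3: b→0  [deg 1]
  5: a→3  b→5  tau→1  [deg 3]
  6: c→6  [deg 1]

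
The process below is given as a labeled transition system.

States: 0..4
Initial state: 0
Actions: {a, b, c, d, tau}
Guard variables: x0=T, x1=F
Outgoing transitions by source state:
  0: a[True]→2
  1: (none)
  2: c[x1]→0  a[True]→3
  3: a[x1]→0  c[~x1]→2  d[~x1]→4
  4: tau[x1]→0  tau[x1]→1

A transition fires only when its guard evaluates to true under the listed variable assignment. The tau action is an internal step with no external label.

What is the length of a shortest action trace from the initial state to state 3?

Answer: 2

Working:
Layered search for 3:
  L0 = {0}
  L1 = {2}
  L2 = {3}
first hit 3 at d=2 via a·a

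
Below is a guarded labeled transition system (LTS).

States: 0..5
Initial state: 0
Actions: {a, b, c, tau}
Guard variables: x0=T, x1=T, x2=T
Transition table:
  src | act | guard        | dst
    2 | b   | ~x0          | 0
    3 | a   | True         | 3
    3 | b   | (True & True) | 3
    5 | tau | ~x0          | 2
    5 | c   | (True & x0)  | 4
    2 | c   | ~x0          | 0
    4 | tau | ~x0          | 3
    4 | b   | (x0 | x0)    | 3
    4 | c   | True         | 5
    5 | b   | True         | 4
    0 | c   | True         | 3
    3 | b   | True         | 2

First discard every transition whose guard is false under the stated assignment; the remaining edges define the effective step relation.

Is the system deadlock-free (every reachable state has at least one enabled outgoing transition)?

Reachable = {0,2,3}
  0: c→3  [1 exit(s)]
  2: ∅  [STUCK]
  3: a→3  b→2  b→3  [3 exit(s)]
witness 2: c·b

Answer: DEADLOCK at state 2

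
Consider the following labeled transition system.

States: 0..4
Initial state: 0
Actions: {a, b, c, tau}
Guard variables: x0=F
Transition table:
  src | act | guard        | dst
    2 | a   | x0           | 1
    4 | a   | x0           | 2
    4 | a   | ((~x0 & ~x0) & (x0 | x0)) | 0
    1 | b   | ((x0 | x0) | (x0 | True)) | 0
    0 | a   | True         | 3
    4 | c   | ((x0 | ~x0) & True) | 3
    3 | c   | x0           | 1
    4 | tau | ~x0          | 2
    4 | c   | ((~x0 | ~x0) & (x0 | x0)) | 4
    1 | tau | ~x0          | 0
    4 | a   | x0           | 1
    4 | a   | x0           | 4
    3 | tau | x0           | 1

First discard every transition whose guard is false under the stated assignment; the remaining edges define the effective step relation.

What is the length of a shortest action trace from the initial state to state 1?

Answer: UNREACHABLE

Trace:
Breadth-first toward 1:
  depth 0: {0}
  depth 1: {3}
1 never appears.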